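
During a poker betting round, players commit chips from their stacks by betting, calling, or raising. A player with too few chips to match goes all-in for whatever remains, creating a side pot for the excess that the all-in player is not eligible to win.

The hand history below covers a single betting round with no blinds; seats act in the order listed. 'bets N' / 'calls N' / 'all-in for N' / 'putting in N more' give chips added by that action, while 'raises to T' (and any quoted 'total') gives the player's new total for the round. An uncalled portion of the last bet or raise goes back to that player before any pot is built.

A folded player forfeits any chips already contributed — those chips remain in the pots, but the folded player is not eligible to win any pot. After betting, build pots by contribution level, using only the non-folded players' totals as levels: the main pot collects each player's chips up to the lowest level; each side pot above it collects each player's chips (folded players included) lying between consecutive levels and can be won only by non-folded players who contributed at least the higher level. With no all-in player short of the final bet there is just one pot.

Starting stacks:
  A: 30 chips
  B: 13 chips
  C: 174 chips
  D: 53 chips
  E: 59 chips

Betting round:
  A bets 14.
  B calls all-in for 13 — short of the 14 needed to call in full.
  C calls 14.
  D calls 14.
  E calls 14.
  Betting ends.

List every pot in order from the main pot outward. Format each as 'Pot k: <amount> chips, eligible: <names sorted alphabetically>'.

Contributions: A=14, B=13, C=14, D=14, E=14
Pot levels (distinct totals of non-folded players): 13, 14
Layer 1-13: 13 each from A, B, C, D, E = 13*5 = 65 chips; eligible A, B, C, D, E
Layer 14-14: 1 each from A, C, D, E = 1*4 = 4 chips; eligible A, C, D, E

Pot 1: 65 chips, eligible: A, B, C, D, E
Pot 2: 4 chips, eligible: A, C, D, E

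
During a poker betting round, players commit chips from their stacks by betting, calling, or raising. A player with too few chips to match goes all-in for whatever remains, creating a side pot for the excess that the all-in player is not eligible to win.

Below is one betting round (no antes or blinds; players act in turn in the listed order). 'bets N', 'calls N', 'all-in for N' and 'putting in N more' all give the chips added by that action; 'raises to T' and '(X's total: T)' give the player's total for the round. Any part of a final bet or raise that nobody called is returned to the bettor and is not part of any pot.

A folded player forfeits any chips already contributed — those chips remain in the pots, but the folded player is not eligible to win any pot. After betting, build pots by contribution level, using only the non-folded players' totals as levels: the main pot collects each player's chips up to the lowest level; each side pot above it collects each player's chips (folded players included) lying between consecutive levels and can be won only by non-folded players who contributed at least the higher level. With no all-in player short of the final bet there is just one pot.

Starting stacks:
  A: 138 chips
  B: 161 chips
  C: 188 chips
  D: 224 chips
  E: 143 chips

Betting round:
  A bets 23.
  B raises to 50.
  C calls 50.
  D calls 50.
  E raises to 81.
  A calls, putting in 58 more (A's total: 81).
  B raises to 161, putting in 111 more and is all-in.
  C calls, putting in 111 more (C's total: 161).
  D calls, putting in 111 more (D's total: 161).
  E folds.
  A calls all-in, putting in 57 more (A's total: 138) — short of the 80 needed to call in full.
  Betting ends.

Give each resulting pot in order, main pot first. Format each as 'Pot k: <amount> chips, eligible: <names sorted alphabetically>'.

Pot 1: 633 chips, eligible: A, B, C, D
Pot 2: 69 chips, eligible: B, C, D

Derivation:
Contributions: A=138, B=161, C=161, D=161, E=81
Folded: E
Pot levels (distinct totals of non-folded players): 138, 161
Layer 1-138: A 138 + B 138 + C 138 + D 138 + E 81 = 633 chips; eligible A, B, C, D
Layer 139-161: 23 each from B, C, D = 23*3 = 69 chips; eligible B, C, D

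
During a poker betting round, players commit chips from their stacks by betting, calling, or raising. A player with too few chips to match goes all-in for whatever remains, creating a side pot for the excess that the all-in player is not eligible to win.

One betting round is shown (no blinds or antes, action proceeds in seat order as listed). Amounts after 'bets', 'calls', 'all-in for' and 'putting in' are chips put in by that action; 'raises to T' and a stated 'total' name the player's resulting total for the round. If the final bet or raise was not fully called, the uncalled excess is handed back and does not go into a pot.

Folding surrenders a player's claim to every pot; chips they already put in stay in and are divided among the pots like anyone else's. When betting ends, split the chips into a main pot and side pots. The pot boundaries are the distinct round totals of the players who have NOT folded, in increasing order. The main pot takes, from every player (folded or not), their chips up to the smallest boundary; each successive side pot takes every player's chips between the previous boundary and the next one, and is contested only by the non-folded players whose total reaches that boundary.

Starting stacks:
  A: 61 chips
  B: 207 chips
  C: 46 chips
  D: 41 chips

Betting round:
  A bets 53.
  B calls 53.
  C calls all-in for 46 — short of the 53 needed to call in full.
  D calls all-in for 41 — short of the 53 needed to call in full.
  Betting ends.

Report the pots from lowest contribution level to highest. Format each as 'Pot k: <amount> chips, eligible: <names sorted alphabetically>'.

Pot 1: 164 chips, eligible: A, B, C, D
Pot 2: 15 chips, eligible: A, B, C
Pot 3: 14 chips, eligible: A, B

Derivation:
Contributions: A=53, B=53, C=46, D=41
Pot levels (distinct totals of non-folded players): 41, 46, 53
Layer 1-41: 41 each from A, B, C, D = 41*4 = 164 chips; eligible A, B, C, D
Layer 42-46: 5 each from A, B, C = 5*3 = 15 chips; eligible A, B, C
Layer 47-53: 7 each from A, B = 7*2 = 14 chips; eligible A, B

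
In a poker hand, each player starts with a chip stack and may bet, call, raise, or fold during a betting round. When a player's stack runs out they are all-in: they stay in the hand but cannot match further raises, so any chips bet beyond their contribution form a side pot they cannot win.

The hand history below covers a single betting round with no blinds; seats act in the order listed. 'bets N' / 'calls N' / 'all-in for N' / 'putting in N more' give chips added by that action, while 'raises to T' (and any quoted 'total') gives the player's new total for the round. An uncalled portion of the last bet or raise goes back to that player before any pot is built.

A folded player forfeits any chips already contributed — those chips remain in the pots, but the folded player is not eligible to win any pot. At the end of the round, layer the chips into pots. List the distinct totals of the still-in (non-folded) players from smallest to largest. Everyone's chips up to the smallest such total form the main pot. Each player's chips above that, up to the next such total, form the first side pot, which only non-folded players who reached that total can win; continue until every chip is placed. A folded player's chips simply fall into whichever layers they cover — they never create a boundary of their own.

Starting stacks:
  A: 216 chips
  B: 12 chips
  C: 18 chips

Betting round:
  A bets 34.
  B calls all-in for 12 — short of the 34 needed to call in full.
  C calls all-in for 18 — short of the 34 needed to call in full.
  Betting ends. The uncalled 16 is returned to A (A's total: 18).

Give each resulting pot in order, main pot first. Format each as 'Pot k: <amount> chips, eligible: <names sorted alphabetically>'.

Contributions (after 16 returned to A): A=18, B=12, C=18
Pot levels (distinct totals of non-folded players): 12, 18
Layer 1-12: 12 each from A, B, C = 12*3 = 36 chips; eligible A, B, C
Layer 13-18: 6 each from A, C = 6*2 = 12 chips; eligible A, C

Pot 1: 36 chips, eligible: A, B, C
Pot 2: 12 chips, eligible: A, C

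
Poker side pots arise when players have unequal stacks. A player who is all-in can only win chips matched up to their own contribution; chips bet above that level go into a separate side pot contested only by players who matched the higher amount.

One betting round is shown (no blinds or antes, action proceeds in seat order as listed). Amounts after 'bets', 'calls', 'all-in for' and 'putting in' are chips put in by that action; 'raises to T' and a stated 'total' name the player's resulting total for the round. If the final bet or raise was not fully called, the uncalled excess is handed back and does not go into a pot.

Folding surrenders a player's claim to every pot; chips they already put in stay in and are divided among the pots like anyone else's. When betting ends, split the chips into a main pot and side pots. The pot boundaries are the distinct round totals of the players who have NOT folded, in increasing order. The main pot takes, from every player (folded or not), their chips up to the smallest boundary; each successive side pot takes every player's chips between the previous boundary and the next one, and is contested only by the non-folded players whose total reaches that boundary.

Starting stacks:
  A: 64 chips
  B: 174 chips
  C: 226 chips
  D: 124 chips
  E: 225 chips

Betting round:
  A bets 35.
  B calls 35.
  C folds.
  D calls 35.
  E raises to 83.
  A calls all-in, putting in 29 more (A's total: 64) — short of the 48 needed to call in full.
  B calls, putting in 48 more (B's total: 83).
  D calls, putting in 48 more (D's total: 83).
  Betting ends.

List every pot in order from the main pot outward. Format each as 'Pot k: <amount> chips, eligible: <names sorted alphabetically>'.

Pot 1: 256 chips, eligible: A, B, D, E
Pot 2: 57 chips, eligible: B, D, E

Derivation:
Contributions: A=64, B=83, D=83, E=83
Folded: C
Pot levels (distinct totals of non-folded players): 64, 83
Layer 1-64: 64 each from A, B, D, E = 64*4 = 256 chips; eligible A, B, D, E
Layer 65-83: 19 each from B, D, E = 19*3 = 57 chips; eligible B, D, E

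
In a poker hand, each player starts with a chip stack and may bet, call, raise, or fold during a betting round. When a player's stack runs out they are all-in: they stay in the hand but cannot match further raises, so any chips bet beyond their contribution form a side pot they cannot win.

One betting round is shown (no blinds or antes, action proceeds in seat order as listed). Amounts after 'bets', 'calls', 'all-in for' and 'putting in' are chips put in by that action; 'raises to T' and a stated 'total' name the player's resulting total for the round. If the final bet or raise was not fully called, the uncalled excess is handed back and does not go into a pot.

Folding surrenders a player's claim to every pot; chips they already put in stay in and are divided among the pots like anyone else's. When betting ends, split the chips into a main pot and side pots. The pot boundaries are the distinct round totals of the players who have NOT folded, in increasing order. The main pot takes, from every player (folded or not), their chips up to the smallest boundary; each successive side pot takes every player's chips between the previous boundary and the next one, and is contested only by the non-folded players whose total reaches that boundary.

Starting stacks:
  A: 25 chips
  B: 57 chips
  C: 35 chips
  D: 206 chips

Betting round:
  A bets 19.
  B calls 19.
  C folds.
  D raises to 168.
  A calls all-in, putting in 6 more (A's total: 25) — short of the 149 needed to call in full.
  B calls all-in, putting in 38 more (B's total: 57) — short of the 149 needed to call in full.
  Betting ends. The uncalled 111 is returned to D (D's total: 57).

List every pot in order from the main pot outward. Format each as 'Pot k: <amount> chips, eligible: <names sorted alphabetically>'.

Pot 1: 75 chips, eligible: A, B, D
Pot 2: 64 chips, eligible: B, D

Derivation:
Contributions (after 111 returned to D): A=25, B=57, D=57
Folded: C
Pot levels (distinct totals of non-folded players): 25, 57
Layer 1-25: 25 each from A, B, D = 25*3 = 75 chips; eligible A, B, D
Layer 26-57: 32 each from B, D = 32*2 = 64 chips; eligible B, D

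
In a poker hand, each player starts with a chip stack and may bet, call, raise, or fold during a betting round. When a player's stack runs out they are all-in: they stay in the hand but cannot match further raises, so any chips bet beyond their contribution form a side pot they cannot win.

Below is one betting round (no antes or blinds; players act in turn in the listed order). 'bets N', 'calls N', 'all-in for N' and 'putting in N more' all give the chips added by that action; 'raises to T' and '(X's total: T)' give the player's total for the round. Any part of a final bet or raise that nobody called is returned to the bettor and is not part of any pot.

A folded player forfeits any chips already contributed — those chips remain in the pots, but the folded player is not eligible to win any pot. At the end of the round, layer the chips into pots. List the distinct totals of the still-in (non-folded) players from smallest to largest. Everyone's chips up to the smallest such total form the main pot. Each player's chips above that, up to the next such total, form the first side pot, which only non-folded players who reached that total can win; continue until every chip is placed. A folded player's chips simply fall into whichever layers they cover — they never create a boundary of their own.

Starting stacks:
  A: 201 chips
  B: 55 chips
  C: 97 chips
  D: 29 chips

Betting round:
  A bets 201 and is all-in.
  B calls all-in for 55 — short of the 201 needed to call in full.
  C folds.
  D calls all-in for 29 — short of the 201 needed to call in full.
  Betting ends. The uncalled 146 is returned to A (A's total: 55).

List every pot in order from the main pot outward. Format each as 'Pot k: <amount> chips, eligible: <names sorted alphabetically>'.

Pot 1: 87 chips, eligible: A, B, D
Pot 2: 52 chips, eligible: A, B

Derivation:
Contributions (after 146 returned to A): A=55, B=55, D=29
Folded: C
Pot levels (distinct totals of non-folded players): 29, 55
Layer 1-29: 29 each from A, B, D = 29*3 = 87 chips; eligible A, B, D
Layer 30-55: 26 each from A, B = 26*2 = 52 chips; eligible A, B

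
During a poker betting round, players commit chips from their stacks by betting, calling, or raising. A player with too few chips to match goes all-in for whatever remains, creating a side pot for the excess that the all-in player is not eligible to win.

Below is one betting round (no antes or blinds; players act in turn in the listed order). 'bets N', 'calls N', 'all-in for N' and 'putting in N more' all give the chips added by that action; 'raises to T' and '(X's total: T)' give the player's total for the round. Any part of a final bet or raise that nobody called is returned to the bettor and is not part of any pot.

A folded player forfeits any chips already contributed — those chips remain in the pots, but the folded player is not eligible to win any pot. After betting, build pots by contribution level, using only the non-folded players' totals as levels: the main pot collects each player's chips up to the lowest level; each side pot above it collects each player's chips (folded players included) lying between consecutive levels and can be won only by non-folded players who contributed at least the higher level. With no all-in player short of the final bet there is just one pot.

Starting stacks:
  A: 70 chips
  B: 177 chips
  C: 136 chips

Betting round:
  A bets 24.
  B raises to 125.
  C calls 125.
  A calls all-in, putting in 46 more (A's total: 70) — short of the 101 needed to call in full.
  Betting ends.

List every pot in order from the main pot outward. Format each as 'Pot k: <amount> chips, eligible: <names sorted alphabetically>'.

Contributions: A=70, B=125, C=125
Pot levels (distinct totals of non-folded players): 70, 125
Layer 1-70: 70 each from A, B, C = 70*3 = 210 chips; eligible A, B, C
Layer 71-125: 55 each from B, C = 55*2 = 110 chips; eligible B, C

Pot 1: 210 chips, eligible: A, B, C
Pot 2: 110 chips, eligible: B, C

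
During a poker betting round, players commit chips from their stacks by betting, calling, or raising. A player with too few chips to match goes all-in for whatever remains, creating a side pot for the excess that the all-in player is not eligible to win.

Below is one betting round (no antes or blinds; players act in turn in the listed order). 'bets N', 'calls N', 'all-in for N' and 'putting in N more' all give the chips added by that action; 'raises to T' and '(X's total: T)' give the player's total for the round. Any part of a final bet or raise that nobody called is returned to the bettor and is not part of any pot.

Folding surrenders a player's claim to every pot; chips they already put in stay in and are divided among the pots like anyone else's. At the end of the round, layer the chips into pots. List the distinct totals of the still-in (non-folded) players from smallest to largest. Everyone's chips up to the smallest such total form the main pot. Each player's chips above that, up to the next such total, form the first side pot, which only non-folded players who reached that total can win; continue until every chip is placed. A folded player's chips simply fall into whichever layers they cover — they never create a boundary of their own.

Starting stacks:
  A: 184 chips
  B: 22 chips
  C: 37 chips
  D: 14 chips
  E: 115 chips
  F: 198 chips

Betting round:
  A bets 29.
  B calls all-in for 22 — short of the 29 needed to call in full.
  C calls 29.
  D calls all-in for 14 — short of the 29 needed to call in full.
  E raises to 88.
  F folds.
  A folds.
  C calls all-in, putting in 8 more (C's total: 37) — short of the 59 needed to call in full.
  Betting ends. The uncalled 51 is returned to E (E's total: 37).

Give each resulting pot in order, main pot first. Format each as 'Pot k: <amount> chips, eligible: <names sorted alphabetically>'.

Pot 1: 70 chips, eligible: B, C, D, E
Pot 2: 32 chips, eligible: B, C, E
Pot 3: 37 chips, eligible: C, E

Derivation:
Contributions (after 51 returned to E): A=29, B=22, C=37, D=14, E=37
Folded: A, F
Pot levels (distinct totals of non-folded players): 14, 22, 37
Layer 1-14: 14 each from A, B, C, D, E = 14*5 = 70 chips; eligible B, C, D, E
Layer 15-22: 8 each from A, B, C, E = 8*4 = 32 chips; eligible B, C, E
Layer 23-37: A 7 + C 15 + E 15 = 37 chips; eligible C, E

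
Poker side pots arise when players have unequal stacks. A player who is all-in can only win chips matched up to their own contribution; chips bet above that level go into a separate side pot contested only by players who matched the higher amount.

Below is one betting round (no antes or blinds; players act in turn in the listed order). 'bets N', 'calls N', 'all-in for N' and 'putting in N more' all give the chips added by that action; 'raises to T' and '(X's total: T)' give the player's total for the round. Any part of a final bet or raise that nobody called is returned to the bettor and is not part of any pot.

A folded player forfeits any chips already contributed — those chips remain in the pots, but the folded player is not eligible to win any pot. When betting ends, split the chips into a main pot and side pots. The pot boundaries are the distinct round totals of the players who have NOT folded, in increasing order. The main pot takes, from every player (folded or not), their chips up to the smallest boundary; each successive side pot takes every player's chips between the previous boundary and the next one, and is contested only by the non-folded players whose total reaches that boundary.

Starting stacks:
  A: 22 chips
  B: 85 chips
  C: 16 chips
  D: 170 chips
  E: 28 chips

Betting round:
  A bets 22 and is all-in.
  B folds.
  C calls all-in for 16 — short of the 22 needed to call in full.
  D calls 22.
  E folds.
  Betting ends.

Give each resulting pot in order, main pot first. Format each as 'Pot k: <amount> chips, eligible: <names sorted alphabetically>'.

Contributions: A=22, C=16, D=22
Folded: B, E
Pot levels (distinct totals of non-folded players): 16, 22
Layer 1-16: 16 each from A, C, D = 16*3 = 48 chips; eligible A, C, D
Layer 17-22: 6 each from A, D = 6*2 = 12 chips; eligible A, D

Pot 1: 48 chips, eligible: A, C, D
Pot 2: 12 chips, eligible: A, D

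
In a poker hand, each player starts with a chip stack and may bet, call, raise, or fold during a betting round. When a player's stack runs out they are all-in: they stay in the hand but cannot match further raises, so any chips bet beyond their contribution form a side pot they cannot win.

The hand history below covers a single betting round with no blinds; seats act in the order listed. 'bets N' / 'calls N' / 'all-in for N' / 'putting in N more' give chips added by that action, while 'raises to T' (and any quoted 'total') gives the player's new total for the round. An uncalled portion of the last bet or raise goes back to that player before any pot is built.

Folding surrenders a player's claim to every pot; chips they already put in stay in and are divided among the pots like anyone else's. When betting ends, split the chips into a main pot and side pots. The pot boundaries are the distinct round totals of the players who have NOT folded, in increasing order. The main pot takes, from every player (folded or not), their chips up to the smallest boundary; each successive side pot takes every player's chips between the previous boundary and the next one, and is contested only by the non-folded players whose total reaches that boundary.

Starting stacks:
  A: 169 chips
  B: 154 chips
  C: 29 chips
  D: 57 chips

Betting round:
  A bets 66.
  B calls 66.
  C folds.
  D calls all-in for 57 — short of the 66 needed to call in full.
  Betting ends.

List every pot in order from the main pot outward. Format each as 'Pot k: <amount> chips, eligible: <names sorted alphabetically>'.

Contributions: A=66, B=66, D=57
Folded: C
Pot levels (distinct totals of non-folded players): 57, 66
Layer 1-57: 57 each from A, B, D = 57*3 = 171 chips; eligible A, B, D
Layer 58-66: 9 each from A, B = 9*2 = 18 chips; eligible A, B

Pot 1: 171 chips, eligible: A, B, D
Pot 2: 18 chips, eligible: A, B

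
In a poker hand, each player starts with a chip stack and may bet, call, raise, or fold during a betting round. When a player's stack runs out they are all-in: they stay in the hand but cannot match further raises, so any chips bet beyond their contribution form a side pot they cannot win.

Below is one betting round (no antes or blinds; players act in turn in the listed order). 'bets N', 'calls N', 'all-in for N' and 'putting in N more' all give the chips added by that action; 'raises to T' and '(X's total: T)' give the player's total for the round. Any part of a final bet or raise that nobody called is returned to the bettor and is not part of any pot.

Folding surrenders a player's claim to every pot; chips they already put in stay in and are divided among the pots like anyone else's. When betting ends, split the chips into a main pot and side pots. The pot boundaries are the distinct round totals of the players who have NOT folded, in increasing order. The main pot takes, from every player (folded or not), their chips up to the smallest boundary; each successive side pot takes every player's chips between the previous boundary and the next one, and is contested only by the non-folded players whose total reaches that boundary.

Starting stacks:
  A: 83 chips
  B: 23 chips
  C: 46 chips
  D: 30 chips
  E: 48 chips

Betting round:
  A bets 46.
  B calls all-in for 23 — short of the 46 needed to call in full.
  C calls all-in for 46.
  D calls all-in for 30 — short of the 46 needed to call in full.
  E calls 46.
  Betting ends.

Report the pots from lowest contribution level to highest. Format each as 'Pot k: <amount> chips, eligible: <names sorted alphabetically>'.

Contributions: A=46, B=23, C=46, D=30, E=46
Pot levels (distinct totals of non-folded players): 23, 30, 46
Layer 1-23: 23 each from A, B, C, D, E = 23*5 = 115 chips; eligible A, B, C, D, E
Layer 24-30: 7 each from A, C, D, E = 7*4 = 28 chips; eligible A, C, D, E
Layer 31-46: 16 each from A, C, E = 16*3 = 48 chips; eligible A, C, E

Pot 1: 115 chips, eligible: A, B, C, D, E
Pot 2: 28 chips, eligible: A, C, D, E
Pot 3: 48 chips, eligible: A, C, E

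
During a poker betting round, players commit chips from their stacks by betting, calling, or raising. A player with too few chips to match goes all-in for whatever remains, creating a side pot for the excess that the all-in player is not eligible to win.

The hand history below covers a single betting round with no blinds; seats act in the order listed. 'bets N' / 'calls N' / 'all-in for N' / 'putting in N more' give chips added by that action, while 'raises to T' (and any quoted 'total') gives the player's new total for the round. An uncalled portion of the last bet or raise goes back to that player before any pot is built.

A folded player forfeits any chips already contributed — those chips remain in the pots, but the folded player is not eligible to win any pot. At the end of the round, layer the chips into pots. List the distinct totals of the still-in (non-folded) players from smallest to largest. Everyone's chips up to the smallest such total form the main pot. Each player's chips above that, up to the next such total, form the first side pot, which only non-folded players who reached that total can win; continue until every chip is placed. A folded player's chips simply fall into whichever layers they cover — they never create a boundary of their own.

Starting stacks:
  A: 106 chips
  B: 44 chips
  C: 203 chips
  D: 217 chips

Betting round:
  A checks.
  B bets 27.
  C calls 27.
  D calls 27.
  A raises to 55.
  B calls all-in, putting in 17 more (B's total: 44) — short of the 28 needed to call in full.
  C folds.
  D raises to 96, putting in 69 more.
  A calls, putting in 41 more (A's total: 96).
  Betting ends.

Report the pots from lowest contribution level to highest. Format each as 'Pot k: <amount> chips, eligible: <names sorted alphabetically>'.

Pot 1: 159 chips, eligible: A, B, D
Pot 2: 104 chips, eligible: A, D

Derivation:
Contributions: A=96, B=44, C=27, D=96
Folded: C
Pot levels (distinct totals of non-folded players): 44, 96
Layer 1-44: A 44 + B 44 + C 27 + D 44 = 159 chips; eligible A, B, D
Layer 45-96: 52 each from A, D = 52*2 = 104 chips; eligible A, D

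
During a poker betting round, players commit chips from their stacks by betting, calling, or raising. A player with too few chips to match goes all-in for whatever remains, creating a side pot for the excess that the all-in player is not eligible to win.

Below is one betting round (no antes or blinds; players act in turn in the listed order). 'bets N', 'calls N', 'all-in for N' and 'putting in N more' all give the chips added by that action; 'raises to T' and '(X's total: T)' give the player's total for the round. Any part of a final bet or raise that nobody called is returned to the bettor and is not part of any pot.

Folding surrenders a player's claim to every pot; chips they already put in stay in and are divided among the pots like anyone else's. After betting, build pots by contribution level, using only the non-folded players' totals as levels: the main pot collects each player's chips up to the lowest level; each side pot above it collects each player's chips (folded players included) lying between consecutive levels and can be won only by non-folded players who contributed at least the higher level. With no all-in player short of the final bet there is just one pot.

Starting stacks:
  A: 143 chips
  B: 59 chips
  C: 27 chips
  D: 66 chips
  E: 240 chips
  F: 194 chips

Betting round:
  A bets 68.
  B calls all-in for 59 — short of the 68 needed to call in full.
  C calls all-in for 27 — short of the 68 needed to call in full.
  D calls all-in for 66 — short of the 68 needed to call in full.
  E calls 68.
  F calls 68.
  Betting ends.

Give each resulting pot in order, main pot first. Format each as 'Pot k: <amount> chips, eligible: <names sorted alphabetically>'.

Contributions: A=68, B=59, C=27, D=66, E=68, F=68
Pot levels (distinct totals of non-folded players): 27, 59, 66, 68
Layer 1-27: 27 each from A, B, C, D, E, F = 27*6 = 162 chips; eligible A, B, C, D, E, F
Layer 28-59: 32 each from A, B, D, E, F = 32*5 = 160 chips; eligible A, B, D, E, F
Layer 60-66: 7 each from A, D, E, F = 7*4 = 28 chips; eligible A, D, E, F
Layer 67-68: 2 each from A, E, F = 2*3 = 6 chips; eligible A, E, F

Pot 1: 162 chips, eligible: A, B, C, D, E, F
Pot 2: 160 chips, eligible: A, B, D, E, F
Pot 3: 28 chips, eligible: A, D, E, F
Pot 4: 6 chips, eligible: A, E, F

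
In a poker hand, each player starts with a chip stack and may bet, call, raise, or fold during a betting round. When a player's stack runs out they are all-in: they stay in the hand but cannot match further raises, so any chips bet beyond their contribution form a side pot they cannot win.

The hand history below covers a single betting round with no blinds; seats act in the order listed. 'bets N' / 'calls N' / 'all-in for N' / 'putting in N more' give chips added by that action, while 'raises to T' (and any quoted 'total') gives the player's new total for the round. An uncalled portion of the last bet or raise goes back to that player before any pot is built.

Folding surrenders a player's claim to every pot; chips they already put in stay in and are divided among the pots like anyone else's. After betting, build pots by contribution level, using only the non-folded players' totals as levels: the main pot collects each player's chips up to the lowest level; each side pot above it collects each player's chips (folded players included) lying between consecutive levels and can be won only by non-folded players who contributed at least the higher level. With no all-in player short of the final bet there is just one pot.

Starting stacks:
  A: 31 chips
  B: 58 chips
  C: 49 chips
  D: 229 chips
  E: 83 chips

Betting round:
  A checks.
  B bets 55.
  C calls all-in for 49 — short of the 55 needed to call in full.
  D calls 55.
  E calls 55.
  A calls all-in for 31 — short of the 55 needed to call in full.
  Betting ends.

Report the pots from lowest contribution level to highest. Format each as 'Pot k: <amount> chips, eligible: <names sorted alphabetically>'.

Pot 1: 155 chips, eligible: A, B, C, D, E
Pot 2: 72 chips, eligible: B, C, D, E
Pot 3: 18 chips, eligible: B, D, E

Derivation:
Contributions: A=31, B=55, C=49, D=55, E=55
Pot levels (distinct totals of non-folded players): 31, 49, 55
Layer 1-31: 31 each from A, B, C, D, E = 31*5 = 155 chips; eligible A, B, C, D, E
Layer 32-49: 18 each from B, C, D, E = 18*4 = 72 chips; eligible B, C, D, E
Layer 50-55: 6 each from B, D, E = 6*3 = 18 chips; eligible B, D, E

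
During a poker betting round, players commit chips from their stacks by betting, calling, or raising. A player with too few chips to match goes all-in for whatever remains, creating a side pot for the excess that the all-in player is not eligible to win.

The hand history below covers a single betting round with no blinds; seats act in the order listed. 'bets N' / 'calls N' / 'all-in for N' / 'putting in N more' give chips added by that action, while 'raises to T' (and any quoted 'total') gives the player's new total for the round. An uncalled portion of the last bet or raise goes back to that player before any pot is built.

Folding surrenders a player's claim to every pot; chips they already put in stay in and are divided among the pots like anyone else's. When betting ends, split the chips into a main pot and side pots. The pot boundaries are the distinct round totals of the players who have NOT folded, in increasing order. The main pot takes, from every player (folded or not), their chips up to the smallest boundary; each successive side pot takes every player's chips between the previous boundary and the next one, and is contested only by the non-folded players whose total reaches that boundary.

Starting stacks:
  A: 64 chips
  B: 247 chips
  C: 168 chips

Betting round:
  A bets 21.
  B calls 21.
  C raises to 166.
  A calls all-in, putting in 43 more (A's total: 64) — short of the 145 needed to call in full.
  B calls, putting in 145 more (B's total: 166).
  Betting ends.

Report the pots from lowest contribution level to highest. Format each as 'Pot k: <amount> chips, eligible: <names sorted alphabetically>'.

Contributions: A=64, B=166, C=166
Pot levels (distinct totals of non-folded players): 64, 166
Layer 1-64: 64 each from A, B, C = 64*3 = 192 chips; eligible A, B, C
Layer 65-166: 102 each from B, C = 102*2 = 204 chips; eligible B, C

Pot 1: 192 chips, eligible: A, B, C
Pot 2: 204 chips, eligible: B, C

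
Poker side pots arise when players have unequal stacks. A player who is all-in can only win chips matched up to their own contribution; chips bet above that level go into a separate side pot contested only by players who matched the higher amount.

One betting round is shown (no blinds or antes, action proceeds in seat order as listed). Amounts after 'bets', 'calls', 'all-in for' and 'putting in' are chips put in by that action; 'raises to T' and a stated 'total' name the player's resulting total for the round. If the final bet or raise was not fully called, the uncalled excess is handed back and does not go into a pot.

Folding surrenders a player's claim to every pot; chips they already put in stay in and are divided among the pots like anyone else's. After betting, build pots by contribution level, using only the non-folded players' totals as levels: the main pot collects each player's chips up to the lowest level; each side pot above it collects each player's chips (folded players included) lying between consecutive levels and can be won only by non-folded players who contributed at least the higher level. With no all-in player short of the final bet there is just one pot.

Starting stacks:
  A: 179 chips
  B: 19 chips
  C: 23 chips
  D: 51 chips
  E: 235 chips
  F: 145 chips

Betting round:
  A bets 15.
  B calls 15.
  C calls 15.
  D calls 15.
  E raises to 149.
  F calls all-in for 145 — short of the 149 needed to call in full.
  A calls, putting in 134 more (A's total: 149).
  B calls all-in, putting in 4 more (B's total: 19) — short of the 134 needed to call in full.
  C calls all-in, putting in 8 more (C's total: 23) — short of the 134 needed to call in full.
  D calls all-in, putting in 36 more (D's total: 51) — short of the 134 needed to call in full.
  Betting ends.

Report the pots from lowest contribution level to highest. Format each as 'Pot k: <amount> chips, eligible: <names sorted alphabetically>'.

Pot 1: 114 chips, eligible: A, B, C, D, E, F
Pot 2: 20 chips, eligible: A, C, D, E, F
Pot 3: 112 chips, eligible: A, D, E, F
Pot 4: 282 chips, eligible: A, E, F
Pot 5: 8 chips, eligible: A, E

Derivation:
Contributions: A=149, B=19, C=23, D=51, E=149, F=145
Pot levels (distinct totals of non-folded players): 19, 23, 51, 145, 149
Layer 1-19: 19 each from A, B, C, D, E, F = 19*6 = 114 chips; eligible A, B, C, D, E, F
Layer 20-23: 4 each from A, C, D, E, F = 4*5 = 20 chips; eligible A, C, D, E, F
Layer 24-51: 28 each from A, D, E, F = 28*4 = 112 chips; eligible A, D, E, F
Layer 52-145: 94 each from A, E, F = 94*3 = 282 chips; eligible A, E, F
Layer 146-149: 4 each from A, E = 4*2 = 8 chips; eligible A, E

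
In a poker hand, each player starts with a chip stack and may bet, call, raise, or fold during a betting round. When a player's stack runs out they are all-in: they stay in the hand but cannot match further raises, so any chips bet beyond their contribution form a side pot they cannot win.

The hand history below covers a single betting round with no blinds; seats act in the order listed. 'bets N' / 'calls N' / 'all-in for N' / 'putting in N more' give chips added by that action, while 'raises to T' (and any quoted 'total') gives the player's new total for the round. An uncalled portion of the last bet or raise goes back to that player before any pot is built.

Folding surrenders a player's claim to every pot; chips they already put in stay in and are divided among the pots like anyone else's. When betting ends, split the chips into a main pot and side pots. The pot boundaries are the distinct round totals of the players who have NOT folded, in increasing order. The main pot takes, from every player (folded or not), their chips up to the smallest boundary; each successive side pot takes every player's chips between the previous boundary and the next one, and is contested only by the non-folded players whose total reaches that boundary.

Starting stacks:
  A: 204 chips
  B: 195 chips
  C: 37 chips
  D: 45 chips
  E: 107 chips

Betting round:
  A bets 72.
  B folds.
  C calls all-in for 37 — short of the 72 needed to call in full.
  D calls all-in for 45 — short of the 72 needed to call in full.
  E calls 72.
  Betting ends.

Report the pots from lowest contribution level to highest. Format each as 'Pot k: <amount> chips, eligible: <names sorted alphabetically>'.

Contributions: A=72, C=37, D=45, E=72
Folded: B
Pot levels (distinct totals of non-folded players): 37, 45, 72
Layer 1-37: 37 each from A, C, D, E = 37*4 = 148 chips; eligible A, C, D, E
Layer 38-45: 8 each from A, D, E = 8*3 = 24 chips; eligible A, D, E
Layer 46-72: 27 each from A, E = 27*2 = 54 chips; eligible A, E

Pot 1: 148 chips, eligible: A, C, D, E
Pot 2: 24 chips, eligible: A, D, E
Pot 3: 54 chips, eligible: A, E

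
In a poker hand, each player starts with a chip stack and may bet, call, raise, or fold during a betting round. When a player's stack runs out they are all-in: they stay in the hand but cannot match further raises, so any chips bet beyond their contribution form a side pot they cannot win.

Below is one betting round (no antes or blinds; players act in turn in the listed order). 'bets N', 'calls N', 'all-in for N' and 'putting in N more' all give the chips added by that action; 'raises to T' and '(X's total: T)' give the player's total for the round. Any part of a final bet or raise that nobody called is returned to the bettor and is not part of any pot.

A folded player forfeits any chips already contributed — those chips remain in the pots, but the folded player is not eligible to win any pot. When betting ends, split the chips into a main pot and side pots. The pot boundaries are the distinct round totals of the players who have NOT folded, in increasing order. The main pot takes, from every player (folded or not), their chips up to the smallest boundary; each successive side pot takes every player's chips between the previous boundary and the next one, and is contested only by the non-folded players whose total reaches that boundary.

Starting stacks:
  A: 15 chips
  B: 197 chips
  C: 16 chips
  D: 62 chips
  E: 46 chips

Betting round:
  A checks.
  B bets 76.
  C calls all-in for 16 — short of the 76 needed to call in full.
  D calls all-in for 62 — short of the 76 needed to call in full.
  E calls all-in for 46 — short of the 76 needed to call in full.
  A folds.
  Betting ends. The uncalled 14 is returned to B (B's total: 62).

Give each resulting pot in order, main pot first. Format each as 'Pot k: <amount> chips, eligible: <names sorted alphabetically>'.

Contributions (after 14 returned to B): B=62, C=16, D=62, E=46
Folded: A
Pot levels (distinct totals of non-folded players): 16, 46, 62
Layer 1-16: 16 each from B, C, D, E = 16*4 = 64 chips; eligible B, C, D, E
Layer 17-46: 30 each from B, D, E = 30*3 = 90 chips; eligible B, D, E
Layer 47-62: 16 each from B, D = 16*2 = 32 chips; eligible B, D

Pot 1: 64 chips, eligible: B, C, D, E
Pot 2: 90 chips, eligible: B, D, E
Pot 3: 32 chips, eligible: B, D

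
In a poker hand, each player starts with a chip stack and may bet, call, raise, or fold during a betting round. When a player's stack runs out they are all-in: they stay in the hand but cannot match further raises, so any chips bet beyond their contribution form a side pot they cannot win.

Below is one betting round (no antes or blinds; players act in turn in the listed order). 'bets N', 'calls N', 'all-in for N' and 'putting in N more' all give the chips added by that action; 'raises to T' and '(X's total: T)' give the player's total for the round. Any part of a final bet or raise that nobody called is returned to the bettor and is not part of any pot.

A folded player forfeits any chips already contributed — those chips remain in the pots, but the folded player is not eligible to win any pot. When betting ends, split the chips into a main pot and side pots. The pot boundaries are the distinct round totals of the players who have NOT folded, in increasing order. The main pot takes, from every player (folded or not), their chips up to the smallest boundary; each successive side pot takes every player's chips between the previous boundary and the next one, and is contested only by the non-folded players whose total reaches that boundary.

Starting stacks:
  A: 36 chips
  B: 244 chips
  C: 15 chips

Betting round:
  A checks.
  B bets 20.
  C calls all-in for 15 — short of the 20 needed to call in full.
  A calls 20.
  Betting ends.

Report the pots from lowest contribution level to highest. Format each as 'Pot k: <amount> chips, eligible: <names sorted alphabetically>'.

Pot 1: 45 chips, eligible: A, B, C
Pot 2: 10 chips, eligible: A, B

Derivation:
Contributions: A=20, B=20, C=15
Pot levels (distinct totals of non-folded players): 15, 20
Layer 1-15: 15 each from A, B, C = 15*3 = 45 chips; eligible A, B, C
Layer 16-20: 5 each from A, B = 5*2 = 10 chips; eligible A, B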